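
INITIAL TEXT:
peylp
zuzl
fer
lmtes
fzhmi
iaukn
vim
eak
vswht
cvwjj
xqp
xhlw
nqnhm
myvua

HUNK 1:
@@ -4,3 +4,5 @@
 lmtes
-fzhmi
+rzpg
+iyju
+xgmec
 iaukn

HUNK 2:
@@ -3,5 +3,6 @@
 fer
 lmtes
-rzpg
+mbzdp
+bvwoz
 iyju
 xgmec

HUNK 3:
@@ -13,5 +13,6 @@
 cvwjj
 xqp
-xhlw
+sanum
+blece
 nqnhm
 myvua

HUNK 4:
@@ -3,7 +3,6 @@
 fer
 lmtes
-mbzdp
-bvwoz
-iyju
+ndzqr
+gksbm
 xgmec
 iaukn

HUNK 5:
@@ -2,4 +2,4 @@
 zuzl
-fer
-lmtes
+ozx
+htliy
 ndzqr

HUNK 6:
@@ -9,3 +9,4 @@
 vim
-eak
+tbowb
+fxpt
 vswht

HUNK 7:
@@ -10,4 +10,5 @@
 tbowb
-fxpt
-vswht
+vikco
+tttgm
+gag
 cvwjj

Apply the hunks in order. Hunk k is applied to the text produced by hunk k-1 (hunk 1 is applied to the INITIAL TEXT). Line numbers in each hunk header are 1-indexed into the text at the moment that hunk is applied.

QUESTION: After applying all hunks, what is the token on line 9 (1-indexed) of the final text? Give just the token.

Answer: vim

Derivation:
Hunk 1: at line 4 remove [fzhmi] add [rzpg,iyju,xgmec] -> 16 lines: peylp zuzl fer lmtes rzpg iyju xgmec iaukn vim eak vswht cvwjj xqp xhlw nqnhm myvua
Hunk 2: at line 3 remove [rzpg] add [mbzdp,bvwoz] -> 17 lines: peylp zuzl fer lmtes mbzdp bvwoz iyju xgmec iaukn vim eak vswht cvwjj xqp xhlw nqnhm myvua
Hunk 3: at line 13 remove [xhlw] add [sanum,blece] -> 18 lines: peylp zuzl fer lmtes mbzdp bvwoz iyju xgmec iaukn vim eak vswht cvwjj xqp sanum blece nqnhm myvua
Hunk 4: at line 3 remove [mbzdp,bvwoz,iyju] add [ndzqr,gksbm] -> 17 lines: peylp zuzl fer lmtes ndzqr gksbm xgmec iaukn vim eak vswht cvwjj xqp sanum blece nqnhm myvua
Hunk 5: at line 2 remove [fer,lmtes] add [ozx,htliy] -> 17 lines: peylp zuzl ozx htliy ndzqr gksbm xgmec iaukn vim eak vswht cvwjj xqp sanum blece nqnhm myvua
Hunk 6: at line 9 remove [eak] add [tbowb,fxpt] -> 18 lines: peylp zuzl ozx htliy ndzqr gksbm xgmec iaukn vim tbowb fxpt vswht cvwjj xqp sanum blece nqnhm myvua
Hunk 7: at line 10 remove [fxpt,vswht] add [vikco,tttgm,gag] -> 19 lines: peylp zuzl ozx htliy ndzqr gksbm xgmec iaukn vim tbowb vikco tttgm gag cvwjj xqp sanum blece nqnhm myvua
Final line 9: vim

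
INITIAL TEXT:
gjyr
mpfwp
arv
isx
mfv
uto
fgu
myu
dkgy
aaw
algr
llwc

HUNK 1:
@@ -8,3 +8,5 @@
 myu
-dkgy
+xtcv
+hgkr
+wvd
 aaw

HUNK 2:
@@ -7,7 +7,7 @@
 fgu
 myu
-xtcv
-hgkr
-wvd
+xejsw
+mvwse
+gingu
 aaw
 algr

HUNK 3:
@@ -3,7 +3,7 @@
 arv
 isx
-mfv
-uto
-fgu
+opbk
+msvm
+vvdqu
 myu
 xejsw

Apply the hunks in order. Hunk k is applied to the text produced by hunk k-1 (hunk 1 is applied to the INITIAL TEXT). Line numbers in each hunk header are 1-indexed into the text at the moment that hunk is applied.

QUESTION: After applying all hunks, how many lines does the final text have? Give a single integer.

Hunk 1: at line 8 remove [dkgy] add [xtcv,hgkr,wvd] -> 14 lines: gjyr mpfwp arv isx mfv uto fgu myu xtcv hgkr wvd aaw algr llwc
Hunk 2: at line 7 remove [xtcv,hgkr,wvd] add [xejsw,mvwse,gingu] -> 14 lines: gjyr mpfwp arv isx mfv uto fgu myu xejsw mvwse gingu aaw algr llwc
Hunk 3: at line 3 remove [mfv,uto,fgu] add [opbk,msvm,vvdqu] -> 14 lines: gjyr mpfwp arv isx opbk msvm vvdqu myu xejsw mvwse gingu aaw algr llwc
Final line count: 14

Answer: 14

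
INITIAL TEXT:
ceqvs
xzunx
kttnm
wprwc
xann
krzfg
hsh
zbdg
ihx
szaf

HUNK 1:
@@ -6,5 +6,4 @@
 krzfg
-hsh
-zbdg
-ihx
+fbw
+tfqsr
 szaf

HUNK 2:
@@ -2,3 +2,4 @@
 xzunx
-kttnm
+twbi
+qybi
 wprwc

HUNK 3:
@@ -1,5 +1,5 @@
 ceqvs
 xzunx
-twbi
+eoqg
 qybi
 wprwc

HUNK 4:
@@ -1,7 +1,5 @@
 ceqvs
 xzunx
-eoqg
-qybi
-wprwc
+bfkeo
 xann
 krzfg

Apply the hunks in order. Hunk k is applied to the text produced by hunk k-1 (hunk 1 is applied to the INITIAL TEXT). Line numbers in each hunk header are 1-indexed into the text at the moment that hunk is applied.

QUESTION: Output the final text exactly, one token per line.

Answer: ceqvs
xzunx
bfkeo
xann
krzfg
fbw
tfqsr
szaf

Derivation:
Hunk 1: at line 6 remove [hsh,zbdg,ihx] add [fbw,tfqsr] -> 9 lines: ceqvs xzunx kttnm wprwc xann krzfg fbw tfqsr szaf
Hunk 2: at line 2 remove [kttnm] add [twbi,qybi] -> 10 lines: ceqvs xzunx twbi qybi wprwc xann krzfg fbw tfqsr szaf
Hunk 3: at line 1 remove [twbi] add [eoqg] -> 10 lines: ceqvs xzunx eoqg qybi wprwc xann krzfg fbw tfqsr szaf
Hunk 4: at line 1 remove [eoqg,qybi,wprwc] add [bfkeo] -> 8 lines: ceqvs xzunx bfkeo xann krzfg fbw tfqsr szaf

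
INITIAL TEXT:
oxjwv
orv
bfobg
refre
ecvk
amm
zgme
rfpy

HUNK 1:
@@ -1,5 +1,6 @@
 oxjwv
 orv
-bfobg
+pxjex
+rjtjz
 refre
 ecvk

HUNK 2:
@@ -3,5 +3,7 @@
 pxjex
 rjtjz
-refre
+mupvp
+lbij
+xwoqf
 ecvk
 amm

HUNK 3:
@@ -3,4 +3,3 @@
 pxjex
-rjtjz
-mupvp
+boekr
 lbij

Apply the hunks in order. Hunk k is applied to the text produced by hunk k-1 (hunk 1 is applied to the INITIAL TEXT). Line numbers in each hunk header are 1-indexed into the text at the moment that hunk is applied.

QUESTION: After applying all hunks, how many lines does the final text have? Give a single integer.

Hunk 1: at line 1 remove [bfobg] add [pxjex,rjtjz] -> 9 lines: oxjwv orv pxjex rjtjz refre ecvk amm zgme rfpy
Hunk 2: at line 3 remove [refre] add [mupvp,lbij,xwoqf] -> 11 lines: oxjwv orv pxjex rjtjz mupvp lbij xwoqf ecvk amm zgme rfpy
Hunk 3: at line 3 remove [rjtjz,mupvp] add [boekr] -> 10 lines: oxjwv orv pxjex boekr lbij xwoqf ecvk amm zgme rfpy
Final line count: 10

Answer: 10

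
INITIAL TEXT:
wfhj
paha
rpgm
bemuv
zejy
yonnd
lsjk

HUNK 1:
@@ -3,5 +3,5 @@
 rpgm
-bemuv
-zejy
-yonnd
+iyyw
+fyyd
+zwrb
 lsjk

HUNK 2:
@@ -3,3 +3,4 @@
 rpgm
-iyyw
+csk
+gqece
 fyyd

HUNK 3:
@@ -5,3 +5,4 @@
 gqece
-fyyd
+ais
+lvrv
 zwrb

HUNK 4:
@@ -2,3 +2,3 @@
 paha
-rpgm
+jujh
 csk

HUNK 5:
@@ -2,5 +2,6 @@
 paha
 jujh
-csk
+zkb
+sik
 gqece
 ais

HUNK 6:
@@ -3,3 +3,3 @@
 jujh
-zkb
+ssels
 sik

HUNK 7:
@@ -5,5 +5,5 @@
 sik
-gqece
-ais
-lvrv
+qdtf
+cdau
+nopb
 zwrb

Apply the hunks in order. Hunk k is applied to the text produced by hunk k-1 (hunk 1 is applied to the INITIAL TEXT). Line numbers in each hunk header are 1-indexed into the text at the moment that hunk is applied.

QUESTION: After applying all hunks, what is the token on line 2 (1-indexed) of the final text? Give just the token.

Hunk 1: at line 3 remove [bemuv,zejy,yonnd] add [iyyw,fyyd,zwrb] -> 7 lines: wfhj paha rpgm iyyw fyyd zwrb lsjk
Hunk 2: at line 3 remove [iyyw] add [csk,gqece] -> 8 lines: wfhj paha rpgm csk gqece fyyd zwrb lsjk
Hunk 3: at line 5 remove [fyyd] add [ais,lvrv] -> 9 lines: wfhj paha rpgm csk gqece ais lvrv zwrb lsjk
Hunk 4: at line 2 remove [rpgm] add [jujh] -> 9 lines: wfhj paha jujh csk gqece ais lvrv zwrb lsjk
Hunk 5: at line 2 remove [csk] add [zkb,sik] -> 10 lines: wfhj paha jujh zkb sik gqece ais lvrv zwrb lsjk
Hunk 6: at line 3 remove [zkb] add [ssels] -> 10 lines: wfhj paha jujh ssels sik gqece ais lvrv zwrb lsjk
Hunk 7: at line 5 remove [gqece,ais,lvrv] add [qdtf,cdau,nopb] -> 10 lines: wfhj paha jujh ssels sik qdtf cdau nopb zwrb lsjk
Final line 2: paha

Answer: paha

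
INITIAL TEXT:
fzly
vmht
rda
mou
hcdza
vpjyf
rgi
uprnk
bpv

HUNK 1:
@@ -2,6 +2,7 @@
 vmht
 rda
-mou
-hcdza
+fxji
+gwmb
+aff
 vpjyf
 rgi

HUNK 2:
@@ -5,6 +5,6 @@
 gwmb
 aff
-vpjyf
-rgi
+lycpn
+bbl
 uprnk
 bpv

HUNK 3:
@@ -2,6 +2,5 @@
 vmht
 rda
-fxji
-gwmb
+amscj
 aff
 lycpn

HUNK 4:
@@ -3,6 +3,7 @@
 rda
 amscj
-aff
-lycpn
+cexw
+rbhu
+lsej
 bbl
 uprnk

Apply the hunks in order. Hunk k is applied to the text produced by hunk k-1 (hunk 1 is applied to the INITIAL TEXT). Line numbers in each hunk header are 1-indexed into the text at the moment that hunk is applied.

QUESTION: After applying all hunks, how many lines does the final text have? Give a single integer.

Answer: 10

Derivation:
Hunk 1: at line 2 remove [mou,hcdza] add [fxji,gwmb,aff] -> 10 lines: fzly vmht rda fxji gwmb aff vpjyf rgi uprnk bpv
Hunk 2: at line 5 remove [vpjyf,rgi] add [lycpn,bbl] -> 10 lines: fzly vmht rda fxji gwmb aff lycpn bbl uprnk bpv
Hunk 3: at line 2 remove [fxji,gwmb] add [amscj] -> 9 lines: fzly vmht rda amscj aff lycpn bbl uprnk bpv
Hunk 4: at line 3 remove [aff,lycpn] add [cexw,rbhu,lsej] -> 10 lines: fzly vmht rda amscj cexw rbhu lsej bbl uprnk bpv
Final line count: 10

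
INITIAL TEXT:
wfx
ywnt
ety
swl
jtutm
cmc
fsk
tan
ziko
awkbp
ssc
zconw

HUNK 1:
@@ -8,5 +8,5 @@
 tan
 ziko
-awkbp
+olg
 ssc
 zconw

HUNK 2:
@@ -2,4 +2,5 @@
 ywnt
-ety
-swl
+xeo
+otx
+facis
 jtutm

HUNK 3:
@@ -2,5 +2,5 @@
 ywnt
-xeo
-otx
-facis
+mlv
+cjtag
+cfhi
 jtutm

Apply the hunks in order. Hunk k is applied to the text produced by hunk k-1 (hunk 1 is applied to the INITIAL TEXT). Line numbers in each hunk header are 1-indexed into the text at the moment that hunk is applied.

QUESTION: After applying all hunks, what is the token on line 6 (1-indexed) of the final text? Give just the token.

Hunk 1: at line 8 remove [awkbp] add [olg] -> 12 lines: wfx ywnt ety swl jtutm cmc fsk tan ziko olg ssc zconw
Hunk 2: at line 2 remove [ety,swl] add [xeo,otx,facis] -> 13 lines: wfx ywnt xeo otx facis jtutm cmc fsk tan ziko olg ssc zconw
Hunk 3: at line 2 remove [xeo,otx,facis] add [mlv,cjtag,cfhi] -> 13 lines: wfx ywnt mlv cjtag cfhi jtutm cmc fsk tan ziko olg ssc zconw
Final line 6: jtutm

Answer: jtutm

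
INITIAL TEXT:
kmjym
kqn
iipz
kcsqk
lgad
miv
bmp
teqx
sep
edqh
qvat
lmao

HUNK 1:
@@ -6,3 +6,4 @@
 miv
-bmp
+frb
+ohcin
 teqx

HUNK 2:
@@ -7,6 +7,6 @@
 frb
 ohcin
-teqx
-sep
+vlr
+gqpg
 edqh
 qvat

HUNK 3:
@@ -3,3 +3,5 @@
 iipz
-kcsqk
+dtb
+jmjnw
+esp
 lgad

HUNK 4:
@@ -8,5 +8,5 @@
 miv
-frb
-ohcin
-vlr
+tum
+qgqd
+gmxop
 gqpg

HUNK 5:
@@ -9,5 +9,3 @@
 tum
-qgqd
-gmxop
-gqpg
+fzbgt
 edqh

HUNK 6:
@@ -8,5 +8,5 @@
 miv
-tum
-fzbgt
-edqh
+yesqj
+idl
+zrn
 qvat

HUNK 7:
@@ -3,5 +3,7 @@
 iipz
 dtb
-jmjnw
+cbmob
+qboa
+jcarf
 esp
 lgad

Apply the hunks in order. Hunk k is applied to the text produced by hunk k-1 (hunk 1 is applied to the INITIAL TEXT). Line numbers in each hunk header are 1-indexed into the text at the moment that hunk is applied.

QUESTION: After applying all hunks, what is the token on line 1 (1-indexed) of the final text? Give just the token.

Answer: kmjym

Derivation:
Hunk 1: at line 6 remove [bmp] add [frb,ohcin] -> 13 lines: kmjym kqn iipz kcsqk lgad miv frb ohcin teqx sep edqh qvat lmao
Hunk 2: at line 7 remove [teqx,sep] add [vlr,gqpg] -> 13 lines: kmjym kqn iipz kcsqk lgad miv frb ohcin vlr gqpg edqh qvat lmao
Hunk 3: at line 3 remove [kcsqk] add [dtb,jmjnw,esp] -> 15 lines: kmjym kqn iipz dtb jmjnw esp lgad miv frb ohcin vlr gqpg edqh qvat lmao
Hunk 4: at line 8 remove [frb,ohcin,vlr] add [tum,qgqd,gmxop] -> 15 lines: kmjym kqn iipz dtb jmjnw esp lgad miv tum qgqd gmxop gqpg edqh qvat lmao
Hunk 5: at line 9 remove [qgqd,gmxop,gqpg] add [fzbgt] -> 13 lines: kmjym kqn iipz dtb jmjnw esp lgad miv tum fzbgt edqh qvat lmao
Hunk 6: at line 8 remove [tum,fzbgt,edqh] add [yesqj,idl,zrn] -> 13 lines: kmjym kqn iipz dtb jmjnw esp lgad miv yesqj idl zrn qvat lmao
Hunk 7: at line 3 remove [jmjnw] add [cbmob,qboa,jcarf] -> 15 lines: kmjym kqn iipz dtb cbmob qboa jcarf esp lgad miv yesqj idl zrn qvat lmao
Final line 1: kmjym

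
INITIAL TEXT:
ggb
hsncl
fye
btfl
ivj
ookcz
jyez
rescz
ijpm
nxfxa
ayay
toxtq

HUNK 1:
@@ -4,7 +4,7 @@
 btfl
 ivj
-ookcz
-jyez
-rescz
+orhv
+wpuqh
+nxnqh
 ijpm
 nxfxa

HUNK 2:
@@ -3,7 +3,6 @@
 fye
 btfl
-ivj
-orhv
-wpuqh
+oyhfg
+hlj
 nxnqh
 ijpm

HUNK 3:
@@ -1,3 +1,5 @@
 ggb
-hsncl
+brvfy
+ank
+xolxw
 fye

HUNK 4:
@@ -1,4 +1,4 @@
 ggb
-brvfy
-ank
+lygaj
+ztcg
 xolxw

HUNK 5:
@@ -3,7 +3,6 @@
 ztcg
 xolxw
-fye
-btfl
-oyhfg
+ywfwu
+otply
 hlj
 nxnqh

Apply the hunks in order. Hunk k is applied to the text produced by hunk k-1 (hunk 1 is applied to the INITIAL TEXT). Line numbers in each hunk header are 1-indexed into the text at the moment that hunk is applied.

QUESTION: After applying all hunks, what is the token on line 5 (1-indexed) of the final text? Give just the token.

Answer: ywfwu

Derivation:
Hunk 1: at line 4 remove [ookcz,jyez,rescz] add [orhv,wpuqh,nxnqh] -> 12 lines: ggb hsncl fye btfl ivj orhv wpuqh nxnqh ijpm nxfxa ayay toxtq
Hunk 2: at line 3 remove [ivj,orhv,wpuqh] add [oyhfg,hlj] -> 11 lines: ggb hsncl fye btfl oyhfg hlj nxnqh ijpm nxfxa ayay toxtq
Hunk 3: at line 1 remove [hsncl] add [brvfy,ank,xolxw] -> 13 lines: ggb brvfy ank xolxw fye btfl oyhfg hlj nxnqh ijpm nxfxa ayay toxtq
Hunk 4: at line 1 remove [brvfy,ank] add [lygaj,ztcg] -> 13 lines: ggb lygaj ztcg xolxw fye btfl oyhfg hlj nxnqh ijpm nxfxa ayay toxtq
Hunk 5: at line 3 remove [fye,btfl,oyhfg] add [ywfwu,otply] -> 12 lines: ggb lygaj ztcg xolxw ywfwu otply hlj nxnqh ijpm nxfxa ayay toxtq
Final line 5: ywfwu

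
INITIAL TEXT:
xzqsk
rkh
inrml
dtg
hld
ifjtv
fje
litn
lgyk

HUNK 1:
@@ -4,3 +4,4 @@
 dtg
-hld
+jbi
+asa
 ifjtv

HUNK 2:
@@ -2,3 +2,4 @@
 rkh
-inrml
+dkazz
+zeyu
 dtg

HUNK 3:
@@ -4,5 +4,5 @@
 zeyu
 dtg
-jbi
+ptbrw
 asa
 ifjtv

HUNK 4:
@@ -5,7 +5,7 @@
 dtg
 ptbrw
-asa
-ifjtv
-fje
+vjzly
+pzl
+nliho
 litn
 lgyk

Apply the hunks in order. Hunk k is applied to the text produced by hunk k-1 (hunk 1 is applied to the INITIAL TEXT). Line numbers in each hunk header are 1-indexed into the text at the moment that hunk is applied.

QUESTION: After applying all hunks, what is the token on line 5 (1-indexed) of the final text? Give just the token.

Answer: dtg

Derivation:
Hunk 1: at line 4 remove [hld] add [jbi,asa] -> 10 lines: xzqsk rkh inrml dtg jbi asa ifjtv fje litn lgyk
Hunk 2: at line 2 remove [inrml] add [dkazz,zeyu] -> 11 lines: xzqsk rkh dkazz zeyu dtg jbi asa ifjtv fje litn lgyk
Hunk 3: at line 4 remove [jbi] add [ptbrw] -> 11 lines: xzqsk rkh dkazz zeyu dtg ptbrw asa ifjtv fje litn lgyk
Hunk 4: at line 5 remove [asa,ifjtv,fje] add [vjzly,pzl,nliho] -> 11 lines: xzqsk rkh dkazz zeyu dtg ptbrw vjzly pzl nliho litn lgyk
Final line 5: dtg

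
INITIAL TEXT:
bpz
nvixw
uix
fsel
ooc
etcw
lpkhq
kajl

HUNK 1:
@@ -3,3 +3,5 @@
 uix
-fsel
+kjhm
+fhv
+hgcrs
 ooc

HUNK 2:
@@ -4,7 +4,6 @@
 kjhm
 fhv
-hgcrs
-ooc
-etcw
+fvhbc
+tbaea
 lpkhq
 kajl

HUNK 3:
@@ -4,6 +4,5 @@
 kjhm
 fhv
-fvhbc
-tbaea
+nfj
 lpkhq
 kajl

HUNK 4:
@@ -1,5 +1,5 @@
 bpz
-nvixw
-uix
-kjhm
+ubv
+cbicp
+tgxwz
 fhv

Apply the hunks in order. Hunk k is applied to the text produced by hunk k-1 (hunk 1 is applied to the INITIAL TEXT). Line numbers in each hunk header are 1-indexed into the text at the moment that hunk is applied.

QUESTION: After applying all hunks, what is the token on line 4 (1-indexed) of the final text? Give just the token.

Hunk 1: at line 3 remove [fsel] add [kjhm,fhv,hgcrs] -> 10 lines: bpz nvixw uix kjhm fhv hgcrs ooc etcw lpkhq kajl
Hunk 2: at line 4 remove [hgcrs,ooc,etcw] add [fvhbc,tbaea] -> 9 lines: bpz nvixw uix kjhm fhv fvhbc tbaea lpkhq kajl
Hunk 3: at line 4 remove [fvhbc,tbaea] add [nfj] -> 8 lines: bpz nvixw uix kjhm fhv nfj lpkhq kajl
Hunk 4: at line 1 remove [nvixw,uix,kjhm] add [ubv,cbicp,tgxwz] -> 8 lines: bpz ubv cbicp tgxwz fhv nfj lpkhq kajl
Final line 4: tgxwz

Answer: tgxwz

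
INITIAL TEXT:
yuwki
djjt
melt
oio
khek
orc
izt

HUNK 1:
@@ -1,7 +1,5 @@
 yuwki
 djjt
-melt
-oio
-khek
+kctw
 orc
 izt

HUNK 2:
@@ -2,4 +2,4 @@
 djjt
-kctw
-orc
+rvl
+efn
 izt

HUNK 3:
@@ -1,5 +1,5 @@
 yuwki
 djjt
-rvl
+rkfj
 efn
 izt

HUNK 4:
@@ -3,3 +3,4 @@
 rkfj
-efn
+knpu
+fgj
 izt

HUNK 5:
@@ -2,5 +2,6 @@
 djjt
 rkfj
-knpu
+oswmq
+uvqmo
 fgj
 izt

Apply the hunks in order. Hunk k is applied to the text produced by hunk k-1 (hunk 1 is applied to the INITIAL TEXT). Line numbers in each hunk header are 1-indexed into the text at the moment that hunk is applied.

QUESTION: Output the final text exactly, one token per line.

Hunk 1: at line 1 remove [melt,oio,khek] add [kctw] -> 5 lines: yuwki djjt kctw orc izt
Hunk 2: at line 2 remove [kctw,orc] add [rvl,efn] -> 5 lines: yuwki djjt rvl efn izt
Hunk 3: at line 1 remove [rvl] add [rkfj] -> 5 lines: yuwki djjt rkfj efn izt
Hunk 4: at line 3 remove [efn] add [knpu,fgj] -> 6 lines: yuwki djjt rkfj knpu fgj izt
Hunk 5: at line 2 remove [knpu] add [oswmq,uvqmo] -> 7 lines: yuwki djjt rkfj oswmq uvqmo fgj izt

Answer: yuwki
djjt
rkfj
oswmq
uvqmo
fgj
izt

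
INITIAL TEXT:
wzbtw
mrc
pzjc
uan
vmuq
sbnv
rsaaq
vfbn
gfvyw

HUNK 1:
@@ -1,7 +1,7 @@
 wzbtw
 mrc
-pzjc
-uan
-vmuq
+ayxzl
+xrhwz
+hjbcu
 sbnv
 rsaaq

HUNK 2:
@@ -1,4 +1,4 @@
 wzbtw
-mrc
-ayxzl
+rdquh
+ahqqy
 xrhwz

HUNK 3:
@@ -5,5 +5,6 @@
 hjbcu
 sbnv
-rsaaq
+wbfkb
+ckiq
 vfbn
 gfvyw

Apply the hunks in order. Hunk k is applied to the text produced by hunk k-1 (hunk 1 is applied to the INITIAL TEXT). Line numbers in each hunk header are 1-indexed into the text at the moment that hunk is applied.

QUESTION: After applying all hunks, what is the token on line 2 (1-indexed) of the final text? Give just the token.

Hunk 1: at line 1 remove [pzjc,uan,vmuq] add [ayxzl,xrhwz,hjbcu] -> 9 lines: wzbtw mrc ayxzl xrhwz hjbcu sbnv rsaaq vfbn gfvyw
Hunk 2: at line 1 remove [mrc,ayxzl] add [rdquh,ahqqy] -> 9 lines: wzbtw rdquh ahqqy xrhwz hjbcu sbnv rsaaq vfbn gfvyw
Hunk 3: at line 5 remove [rsaaq] add [wbfkb,ckiq] -> 10 lines: wzbtw rdquh ahqqy xrhwz hjbcu sbnv wbfkb ckiq vfbn gfvyw
Final line 2: rdquh

Answer: rdquh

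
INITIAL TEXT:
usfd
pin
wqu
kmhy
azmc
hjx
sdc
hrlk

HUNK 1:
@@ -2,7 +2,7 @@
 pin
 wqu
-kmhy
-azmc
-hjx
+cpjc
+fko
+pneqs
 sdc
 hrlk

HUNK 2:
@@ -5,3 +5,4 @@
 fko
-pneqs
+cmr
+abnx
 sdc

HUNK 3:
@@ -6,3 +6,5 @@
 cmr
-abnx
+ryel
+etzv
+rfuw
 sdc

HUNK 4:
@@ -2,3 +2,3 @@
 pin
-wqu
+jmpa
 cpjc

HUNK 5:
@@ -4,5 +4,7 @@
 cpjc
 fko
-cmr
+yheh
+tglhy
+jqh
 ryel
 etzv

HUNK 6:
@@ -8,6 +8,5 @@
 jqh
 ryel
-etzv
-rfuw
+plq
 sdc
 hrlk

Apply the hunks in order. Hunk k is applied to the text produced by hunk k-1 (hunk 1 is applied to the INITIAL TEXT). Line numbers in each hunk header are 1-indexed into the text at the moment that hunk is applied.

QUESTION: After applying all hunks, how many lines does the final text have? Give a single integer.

Answer: 12

Derivation:
Hunk 1: at line 2 remove [kmhy,azmc,hjx] add [cpjc,fko,pneqs] -> 8 lines: usfd pin wqu cpjc fko pneqs sdc hrlk
Hunk 2: at line 5 remove [pneqs] add [cmr,abnx] -> 9 lines: usfd pin wqu cpjc fko cmr abnx sdc hrlk
Hunk 3: at line 6 remove [abnx] add [ryel,etzv,rfuw] -> 11 lines: usfd pin wqu cpjc fko cmr ryel etzv rfuw sdc hrlk
Hunk 4: at line 2 remove [wqu] add [jmpa] -> 11 lines: usfd pin jmpa cpjc fko cmr ryel etzv rfuw sdc hrlk
Hunk 5: at line 4 remove [cmr] add [yheh,tglhy,jqh] -> 13 lines: usfd pin jmpa cpjc fko yheh tglhy jqh ryel etzv rfuw sdc hrlk
Hunk 6: at line 8 remove [etzv,rfuw] add [plq] -> 12 lines: usfd pin jmpa cpjc fko yheh tglhy jqh ryel plq sdc hrlk
Final line count: 12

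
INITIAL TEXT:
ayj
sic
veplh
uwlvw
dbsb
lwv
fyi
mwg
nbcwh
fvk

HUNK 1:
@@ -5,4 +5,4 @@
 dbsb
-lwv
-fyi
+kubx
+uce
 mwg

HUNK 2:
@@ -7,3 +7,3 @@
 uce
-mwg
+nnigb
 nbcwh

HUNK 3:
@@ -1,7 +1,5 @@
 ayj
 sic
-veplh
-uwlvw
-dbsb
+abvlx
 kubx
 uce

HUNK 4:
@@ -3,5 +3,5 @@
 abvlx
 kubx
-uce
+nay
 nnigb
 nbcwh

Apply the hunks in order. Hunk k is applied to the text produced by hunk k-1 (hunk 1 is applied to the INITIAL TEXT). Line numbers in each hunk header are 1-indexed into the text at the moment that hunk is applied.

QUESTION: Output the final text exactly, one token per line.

Hunk 1: at line 5 remove [lwv,fyi] add [kubx,uce] -> 10 lines: ayj sic veplh uwlvw dbsb kubx uce mwg nbcwh fvk
Hunk 2: at line 7 remove [mwg] add [nnigb] -> 10 lines: ayj sic veplh uwlvw dbsb kubx uce nnigb nbcwh fvk
Hunk 3: at line 1 remove [veplh,uwlvw,dbsb] add [abvlx] -> 8 lines: ayj sic abvlx kubx uce nnigb nbcwh fvk
Hunk 4: at line 3 remove [uce] add [nay] -> 8 lines: ayj sic abvlx kubx nay nnigb nbcwh fvk

Answer: ayj
sic
abvlx
kubx
nay
nnigb
nbcwh
fvk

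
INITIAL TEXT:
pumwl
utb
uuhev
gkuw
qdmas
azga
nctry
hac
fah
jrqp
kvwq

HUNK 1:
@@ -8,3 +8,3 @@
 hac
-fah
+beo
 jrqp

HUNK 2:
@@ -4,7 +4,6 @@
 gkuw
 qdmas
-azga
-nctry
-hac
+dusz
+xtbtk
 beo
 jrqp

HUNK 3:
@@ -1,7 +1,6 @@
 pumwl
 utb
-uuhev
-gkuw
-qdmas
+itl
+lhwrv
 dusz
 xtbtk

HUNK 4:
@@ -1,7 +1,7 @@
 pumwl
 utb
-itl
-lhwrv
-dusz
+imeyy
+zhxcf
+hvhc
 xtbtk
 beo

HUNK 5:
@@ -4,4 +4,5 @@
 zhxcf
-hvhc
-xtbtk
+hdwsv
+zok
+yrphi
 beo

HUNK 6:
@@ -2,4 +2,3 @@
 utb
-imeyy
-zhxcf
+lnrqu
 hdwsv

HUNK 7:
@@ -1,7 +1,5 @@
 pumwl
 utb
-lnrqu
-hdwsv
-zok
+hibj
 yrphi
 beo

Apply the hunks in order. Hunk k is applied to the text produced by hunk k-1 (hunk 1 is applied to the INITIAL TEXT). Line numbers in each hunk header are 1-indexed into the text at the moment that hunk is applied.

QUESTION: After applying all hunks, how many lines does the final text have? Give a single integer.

Answer: 7

Derivation:
Hunk 1: at line 8 remove [fah] add [beo] -> 11 lines: pumwl utb uuhev gkuw qdmas azga nctry hac beo jrqp kvwq
Hunk 2: at line 4 remove [azga,nctry,hac] add [dusz,xtbtk] -> 10 lines: pumwl utb uuhev gkuw qdmas dusz xtbtk beo jrqp kvwq
Hunk 3: at line 1 remove [uuhev,gkuw,qdmas] add [itl,lhwrv] -> 9 lines: pumwl utb itl lhwrv dusz xtbtk beo jrqp kvwq
Hunk 4: at line 1 remove [itl,lhwrv,dusz] add [imeyy,zhxcf,hvhc] -> 9 lines: pumwl utb imeyy zhxcf hvhc xtbtk beo jrqp kvwq
Hunk 5: at line 4 remove [hvhc,xtbtk] add [hdwsv,zok,yrphi] -> 10 lines: pumwl utb imeyy zhxcf hdwsv zok yrphi beo jrqp kvwq
Hunk 6: at line 2 remove [imeyy,zhxcf] add [lnrqu] -> 9 lines: pumwl utb lnrqu hdwsv zok yrphi beo jrqp kvwq
Hunk 7: at line 1 remove [lnrqu,hdwsv,zok] add [hibj] -> 7 lines: pumwl utb hibj yrphi beo jrqp kvwq
Final line count: 7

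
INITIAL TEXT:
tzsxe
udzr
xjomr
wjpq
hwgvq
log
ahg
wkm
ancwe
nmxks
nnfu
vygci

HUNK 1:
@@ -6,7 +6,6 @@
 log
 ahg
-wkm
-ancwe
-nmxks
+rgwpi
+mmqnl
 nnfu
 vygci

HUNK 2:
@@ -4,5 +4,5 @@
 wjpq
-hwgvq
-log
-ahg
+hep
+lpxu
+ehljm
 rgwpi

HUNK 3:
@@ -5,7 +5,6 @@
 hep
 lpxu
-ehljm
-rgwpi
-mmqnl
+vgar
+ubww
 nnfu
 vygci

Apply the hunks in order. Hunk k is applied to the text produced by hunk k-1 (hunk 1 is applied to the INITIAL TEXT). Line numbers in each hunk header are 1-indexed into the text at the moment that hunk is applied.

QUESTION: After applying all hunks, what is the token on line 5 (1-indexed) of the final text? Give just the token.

Hunk 1: at line 6 remove [wkm,ancwe,nmxks] add [rgwpi,mmqnl] -> 11 lines: tzsxe udzr xjomr wjpq hwgvq log ahg rgwpi mmqnl nnfu vygci
Hunk 2: at line 4 remove [hwgvq,log,ahg] add [hep,lpxu,ehljm] -> 11 lines: tzsxe udzr xjomr wjpq hep lpxu ehljm rgwpi mmqnl nnfu vygci
Hunk 3: at line 5 remove [ehljm,rgwpi,mmqnl] add [vgar,ubww] -> 10 lines: tzsxe udzr xjomr wjpq hep lpxu vgar ubww nnfu vygci
Final line 5: hep

Answer: hep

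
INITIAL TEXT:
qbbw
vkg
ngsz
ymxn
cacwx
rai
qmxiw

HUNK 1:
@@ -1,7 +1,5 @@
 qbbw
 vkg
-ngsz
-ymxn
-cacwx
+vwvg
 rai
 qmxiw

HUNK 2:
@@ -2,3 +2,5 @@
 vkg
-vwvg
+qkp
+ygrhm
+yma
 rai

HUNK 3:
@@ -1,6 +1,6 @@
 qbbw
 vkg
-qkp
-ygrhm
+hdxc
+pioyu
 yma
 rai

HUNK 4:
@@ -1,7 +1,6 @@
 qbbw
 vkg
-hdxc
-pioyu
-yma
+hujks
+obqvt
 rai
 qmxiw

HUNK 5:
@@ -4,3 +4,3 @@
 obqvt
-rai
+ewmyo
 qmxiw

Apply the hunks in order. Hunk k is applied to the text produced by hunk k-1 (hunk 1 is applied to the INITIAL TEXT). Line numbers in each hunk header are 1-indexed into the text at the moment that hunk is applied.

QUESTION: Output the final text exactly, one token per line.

Hunk 1: at line 1 remove [ngsz,ymxn,cacwx] add [vwvg] -> 5 lines: qbbw vkg vwvg rai qmxiw
Hunk 2: at line 2 remove [vwvg] add [qkp,ygrhm,yma] -> 7 lines: qbbw vkg qkp ygrhm yma rai qmxiw
Hunk 3: at line 1 remove [qkp,ygrhm] add [hdxc,pioyu] -> 7 lines: qbbw vkg hdxc pioyu yma rai qmxiw
Hunk 4: at line 1 remove [hdxc,pioyu,yma] add [hujks,obqvt] -> 6 lines: qbbw vkg hujks obqvt rai qmxiw
Hunk 5: at line 4 remove [rai] add [ewmyo] -> 6 lines: qbbw vkg hujks obqvt ewmyo qmxiw

Answer: qbbw
vkg
hujks
obqvt
ewmyo
qmxiw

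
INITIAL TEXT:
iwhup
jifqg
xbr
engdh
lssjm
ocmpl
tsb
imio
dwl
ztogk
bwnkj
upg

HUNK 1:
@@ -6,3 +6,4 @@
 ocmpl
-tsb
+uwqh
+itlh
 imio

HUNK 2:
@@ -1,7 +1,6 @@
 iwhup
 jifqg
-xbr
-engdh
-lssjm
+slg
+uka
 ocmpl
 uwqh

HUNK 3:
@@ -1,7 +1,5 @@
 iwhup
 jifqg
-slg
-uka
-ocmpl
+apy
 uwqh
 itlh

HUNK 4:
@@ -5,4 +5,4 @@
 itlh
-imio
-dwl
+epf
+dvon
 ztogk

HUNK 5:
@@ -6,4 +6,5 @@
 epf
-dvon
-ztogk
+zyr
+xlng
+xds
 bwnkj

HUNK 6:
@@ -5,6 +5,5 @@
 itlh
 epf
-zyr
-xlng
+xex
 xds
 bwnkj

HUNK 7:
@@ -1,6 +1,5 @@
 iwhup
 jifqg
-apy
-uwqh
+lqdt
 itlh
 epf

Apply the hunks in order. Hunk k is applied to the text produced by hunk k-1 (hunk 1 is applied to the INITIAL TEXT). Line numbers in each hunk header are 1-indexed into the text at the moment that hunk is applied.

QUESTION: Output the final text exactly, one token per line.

Answer: iwhup
jifqg
lqdt
itlh
epf
xex
xds
bwnkj
upg

Derivation:
Hunk 1: at line 6 remove [tsb] add [uwqh,itlh] -> 13 lines: iwhup jifqg xbr engdh lssjm ocmpl uwqh itlh imio dwl ztogk bwnkj upg
Hunk 2: at line 1 remove [xbr,engdh,lssjm] add [slg,uka] -> 12 lines: iwhup jifqg slg uka ocmpl uwqh itlh imio dwl ztogk bwnkj upg
Hunk 3: at line 1 remove [slg,uka,ocmpl] add [apy] -> 10 lines: iwhup jifqg apy uwqh itlh imio dwl ztogk bwnkj upg
Hunk 4: at line 5 remove [imio,dwl] add [epf,dvon] -> 10 lines: iwhup jifqg apy uwqh itlh epf dvon ztogk bwnkj upg
Hunk 5: at line 6 remove [dvon,ztogk] add [zyr,xlng,xds] -> 11 lines: iwhup jifqg apy uwqh itlh epf zyr xlng xds bwnkj upg
Hunk 6: at line 5 remove [zyr,xlng] add [xex] -> 10 lines: iwhup jifqg apy uwqh itlh epf xex xds bwnkj upg
Hunk 7: at line 1 remove [apy,uwqh] add [lqdt] -> 9 lines: iwhup jifqg lqdt itlh epf xex xds bwnkj upg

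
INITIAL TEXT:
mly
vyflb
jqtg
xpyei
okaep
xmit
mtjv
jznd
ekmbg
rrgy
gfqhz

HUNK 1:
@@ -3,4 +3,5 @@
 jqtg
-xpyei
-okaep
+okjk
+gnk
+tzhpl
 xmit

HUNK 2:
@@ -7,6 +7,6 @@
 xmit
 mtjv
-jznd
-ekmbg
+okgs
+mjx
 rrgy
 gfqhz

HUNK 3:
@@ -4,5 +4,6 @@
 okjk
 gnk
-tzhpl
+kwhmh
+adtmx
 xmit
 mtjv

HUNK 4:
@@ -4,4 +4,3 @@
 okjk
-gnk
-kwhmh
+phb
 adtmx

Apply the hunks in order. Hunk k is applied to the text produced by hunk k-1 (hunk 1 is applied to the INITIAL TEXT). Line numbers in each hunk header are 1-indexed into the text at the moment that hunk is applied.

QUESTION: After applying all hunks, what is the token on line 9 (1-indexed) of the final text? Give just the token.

Hunk 1: at line 3 remove [xpyei,okaep] add [okjk,gnk,tzhpl] -> 12 lines: mly vyflb jqtg okjk gnk tzhpl xmit mtjv jznd ekmbg rrgy gfqhz
Hunk 2: at line 7 remove [jznd,ekmbg] add [okgs,mjx] -> 12 lines: mly vyflb jqtg okjk gnk tzhpl xmit mtjv okgs mjx rrgy gfqhz
Hunk 3: at line 4 remove [tzhpl] add [kwhmh,adtmx] -> 13 lines: mly vyflb jqtg okjk gnk kwhmh adtmx xmit mtjv okgs mjx rrgy gfqhz
Hunk 4: at line 4 remove [gnk,kwhmh] add [phb] -> 12 lines: mly vyflb jqtg okjk phb adtmx xmit mtjv okgs mjx rrgy gfqhz
Final line 9: okgs

Answer: okgs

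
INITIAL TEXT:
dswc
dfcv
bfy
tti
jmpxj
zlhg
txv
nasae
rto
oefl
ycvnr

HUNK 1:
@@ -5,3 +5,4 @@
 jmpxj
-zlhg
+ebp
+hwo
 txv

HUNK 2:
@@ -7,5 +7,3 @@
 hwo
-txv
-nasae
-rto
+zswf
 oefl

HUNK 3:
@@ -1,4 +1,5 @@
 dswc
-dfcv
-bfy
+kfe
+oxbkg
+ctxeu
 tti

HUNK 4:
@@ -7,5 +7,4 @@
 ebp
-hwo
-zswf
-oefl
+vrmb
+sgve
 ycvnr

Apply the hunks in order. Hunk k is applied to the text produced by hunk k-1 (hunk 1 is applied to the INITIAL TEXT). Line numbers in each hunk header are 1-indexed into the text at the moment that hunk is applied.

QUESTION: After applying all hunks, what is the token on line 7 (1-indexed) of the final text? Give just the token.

Hunk 1: at line 5 remove [zlhg] add [ebp,hwo] -> 12 lines: dswc dfcv bfy tti jmpxj ebp hwo txv nasae rto oefl ycvnr
Hunk 2: at line 7 remove [txv,nasae,rto] add [zswf] -> 10 lines: dswc dfcv bfy tti jmpxj ebp hwo zswf oefl ycvnr
Hunk 3: at line 1 remove [dfcv,bfy] add [kfe,oxbkg,ctxeu] -> 11 lines: dswc kfe oxbkg ctxeu tti jmpxj ebp hwo zswf oefl ycvnr
Hunk 4: at line 7 remove [hwo,zswf,oefl] add [vrmb,sgve] -> 10 lines: dswc kfe oxbkg ctxeu tti jmpxj ebp vrmb sgve ycvnr
Final line 7: ebp

Answer: ebp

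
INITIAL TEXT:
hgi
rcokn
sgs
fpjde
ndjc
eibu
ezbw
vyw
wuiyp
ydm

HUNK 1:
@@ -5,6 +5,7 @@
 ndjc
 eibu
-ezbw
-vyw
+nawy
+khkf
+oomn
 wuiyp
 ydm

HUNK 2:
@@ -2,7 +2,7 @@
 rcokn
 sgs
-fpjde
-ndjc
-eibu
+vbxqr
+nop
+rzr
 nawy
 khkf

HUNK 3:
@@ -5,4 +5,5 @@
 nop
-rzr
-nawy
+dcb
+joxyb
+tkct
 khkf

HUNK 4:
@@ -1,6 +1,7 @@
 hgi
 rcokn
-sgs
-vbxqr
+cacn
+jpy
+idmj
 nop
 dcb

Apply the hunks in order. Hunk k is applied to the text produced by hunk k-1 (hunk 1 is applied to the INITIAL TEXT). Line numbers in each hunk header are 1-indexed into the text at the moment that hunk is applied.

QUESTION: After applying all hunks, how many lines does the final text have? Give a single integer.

Answer: 13

Derivation:
Hunk 1: at line 5 remove [ezbw,vyw] add [nawy,khkf,oomn] -> 11 lines: hgi rcokn sgs fpjde ndjc eibu nawy khkf oomn wuiyp ydm
Hunk 2: at line 2 remove [fpjde,ndjc,eibu] add [vbxqr,nop,rzr] -> 11 lines: hgi rcokn sgs vbxqr nop rzr nawy khkf oomn wuiyp ydm
Hunk 3: at line 5 remove [rzr,nawy] add [dcb,joxyb,tkct] -> 12 lines: hgi rcokn sgs vbxqr nop dcb joxyb tkct khkf oomn wuiyp ydm
Hunk 4: at line 1 remove [sgs,vbxqr] add [cacn,jpy,idmj] -> 13 lines: hgi rcokn cacn jpy idmj nop dcb joxyb tkct khkf oomn wuiyp ydm
Final line count: 13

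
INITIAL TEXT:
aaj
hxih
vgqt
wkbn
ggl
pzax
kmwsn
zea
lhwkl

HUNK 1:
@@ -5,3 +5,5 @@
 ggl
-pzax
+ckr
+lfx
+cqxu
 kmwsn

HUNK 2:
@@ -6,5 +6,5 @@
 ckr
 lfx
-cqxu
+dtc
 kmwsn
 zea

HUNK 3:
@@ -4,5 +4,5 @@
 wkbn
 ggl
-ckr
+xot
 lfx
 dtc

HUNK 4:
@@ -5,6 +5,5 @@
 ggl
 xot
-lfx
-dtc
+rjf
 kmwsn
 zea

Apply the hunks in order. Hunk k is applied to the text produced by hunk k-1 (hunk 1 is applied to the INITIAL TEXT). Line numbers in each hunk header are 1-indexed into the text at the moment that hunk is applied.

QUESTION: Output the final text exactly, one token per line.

Answer: aaj
hxih
vgqt
wkbn
ggl
xot
rjf
kmwsn
zea
lhwkl

Derivation:
Hunk 1: at line 5 remove [pzax] add [ckr,lfx,cqxu] -> 11 lines: aaj hxih vgqt wkbn ggl ckr lfx cqxu kmwsn zea lhwkl
Hunk 2: at line 6 remove [cqxu] add [dtc] -> 11 lines: aaj hxih vgqt wkbn ggl ckr lfx dtc kmwsn zea lhwkl
Hunk 3: at line 4 remove [ckr] add [xot] -> 11 lines: aaj hxih vgqt wkbn ggl xot lfx dtc kmwsn zea lhwkl
Hunk 4: at line 5 remove [lfx,dtc] add [rjf] -> 10 lines: aaj hxih vgqt wkbn ggl xot rjf kmwsn zea lhwkl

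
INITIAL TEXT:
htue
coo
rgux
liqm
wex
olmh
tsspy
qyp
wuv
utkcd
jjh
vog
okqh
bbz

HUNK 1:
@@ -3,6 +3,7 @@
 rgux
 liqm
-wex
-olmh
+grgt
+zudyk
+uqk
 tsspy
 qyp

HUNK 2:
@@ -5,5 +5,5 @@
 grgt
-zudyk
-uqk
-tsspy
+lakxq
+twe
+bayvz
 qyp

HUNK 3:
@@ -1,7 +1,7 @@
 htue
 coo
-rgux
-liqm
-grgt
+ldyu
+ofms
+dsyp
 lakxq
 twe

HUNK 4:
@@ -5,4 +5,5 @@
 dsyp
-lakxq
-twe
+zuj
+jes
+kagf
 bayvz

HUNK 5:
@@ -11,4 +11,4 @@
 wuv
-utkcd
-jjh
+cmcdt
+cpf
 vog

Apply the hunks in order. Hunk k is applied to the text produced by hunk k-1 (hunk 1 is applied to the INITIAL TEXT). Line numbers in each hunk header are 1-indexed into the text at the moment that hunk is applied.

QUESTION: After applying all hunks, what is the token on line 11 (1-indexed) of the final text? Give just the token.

Hunk 1: at line 3 remove [wex,olmh] add [grgt,zudyk,uqk] -> 15 lines: htue coo rgux liqm grgt zudyk uqk tsspy qyp wuv utkcd jjh vog okqh bbz
Hunk 2: at line 5 remove [zudyk,uqk,tsspy] add [lakxq,twe,bayvz] -> 15 lines: htue coo rgux liqm grgt lakxq twe bayvz qyp wuv utkcd jjh vog okqh bbz
Hunk 3: at line 1 remove [rgux,liqm,grgt] add [ldyu,ofms,dsyp] -> 15 lines: htue coo ldyu ofms dsyp lakxq twe bayvz qyp wuv utkcd jjh vog okqh bbz
Hunk 4: at line 5 remove [lakxq,twe] add [zuj,jes,kagf] -> 16 lines: htue coo ldyu ofms dsyp zuj jes kagf bayvz qyp wuv utkcd jjh vog okqh bbz
Hunk 5: at line 11 remove [utkcd,jjh] add [cmcdt,cpf] -> 16 lines: htue coo ldyu ofms dsyp zuj jes kagf bayvz qyp wuv cmcdt cpf vog okqh bbz
Final line 11: wuv

Answer: wuv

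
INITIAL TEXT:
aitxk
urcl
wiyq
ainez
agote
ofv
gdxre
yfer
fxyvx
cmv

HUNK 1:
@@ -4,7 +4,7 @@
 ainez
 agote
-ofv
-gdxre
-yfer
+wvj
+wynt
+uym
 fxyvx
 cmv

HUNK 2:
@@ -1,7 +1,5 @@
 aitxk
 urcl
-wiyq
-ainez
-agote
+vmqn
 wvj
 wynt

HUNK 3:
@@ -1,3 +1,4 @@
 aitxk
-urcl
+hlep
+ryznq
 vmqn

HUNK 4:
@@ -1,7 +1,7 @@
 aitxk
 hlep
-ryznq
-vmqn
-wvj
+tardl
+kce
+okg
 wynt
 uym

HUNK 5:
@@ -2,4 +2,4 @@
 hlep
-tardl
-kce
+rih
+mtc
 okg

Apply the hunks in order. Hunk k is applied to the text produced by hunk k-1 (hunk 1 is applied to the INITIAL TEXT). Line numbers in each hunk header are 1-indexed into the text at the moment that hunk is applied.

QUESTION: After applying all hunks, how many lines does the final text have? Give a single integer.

Answer: 9

Derivation:
Hunk 1: at line 4 remove [ofv,gdxre,yfer] add [wvj,wynt,uym] -> 10 lines: aitxk urcl wiyq ainez agote wvj wynt uym fxyvx cmv
Hunk 2: at line 1 remove [wiyq,ainez,agote] add [vmqn] -> 8 lines: aitxk urcl vmqn wvj wynt uym fxyvx cmv
Hunk 3: at line 1 remove [urcl] add [hlep,ryznq] -> 9 lines: aitxk hlep ryznq vmqn wvj wynt uym fxyvx cmv
Hunk 4: at line 1 remove [ryznq,vmqn,wvj] add [tardl,kce,okg] -> 9 lines: aitxk hlep tardl kce okg wynt uym fxyvx cmv
Hunk 5: at line 2 remove [tardl,kce] add [rih,mtc] -> 9 lines: aitxk hlep rih mtc okg wynt uym fxyvx cmv
Final line count: 9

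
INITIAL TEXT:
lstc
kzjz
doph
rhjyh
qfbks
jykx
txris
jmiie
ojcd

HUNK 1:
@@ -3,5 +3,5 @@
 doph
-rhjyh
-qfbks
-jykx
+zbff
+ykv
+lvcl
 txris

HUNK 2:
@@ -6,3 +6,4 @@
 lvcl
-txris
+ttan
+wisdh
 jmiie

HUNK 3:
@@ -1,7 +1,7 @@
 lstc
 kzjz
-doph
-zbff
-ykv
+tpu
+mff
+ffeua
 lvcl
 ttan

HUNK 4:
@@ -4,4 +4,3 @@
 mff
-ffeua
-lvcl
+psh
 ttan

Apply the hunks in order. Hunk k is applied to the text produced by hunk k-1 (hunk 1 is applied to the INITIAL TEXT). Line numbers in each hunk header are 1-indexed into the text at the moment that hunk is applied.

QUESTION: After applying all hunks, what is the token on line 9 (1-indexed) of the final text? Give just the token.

Answer: ojcd

Derivation:
Hunk 1: at line 3 remove [rhjyh,qfbks,jykx] add [zbff,ykv,lvcl] -> 9 lines: lstc kzjz doph zbff ykv lvcl txris jmiie ojcd
Hunk 2: at line 6 remove [txris] add [ttan,wisdh] -> 10 lines: lstc kzjz doph zbff ykv lvcl ttan wisdh jmiie ojcd
Hunk 3: at line 1 remove [doph,zbff,ykv] add [tpu,mff,ffeua] -> 10 lines: lstc kzjz tpu mff ffeua lvcl ttan wisdh jmiie ojcd
Hunk 4: at line 4 remove [ffeua,lvcl] add [psh] -> 9 lines: lstc kzjz tpu mff psh ttan wisdh jmiie ojcd
Final line 9: ojcd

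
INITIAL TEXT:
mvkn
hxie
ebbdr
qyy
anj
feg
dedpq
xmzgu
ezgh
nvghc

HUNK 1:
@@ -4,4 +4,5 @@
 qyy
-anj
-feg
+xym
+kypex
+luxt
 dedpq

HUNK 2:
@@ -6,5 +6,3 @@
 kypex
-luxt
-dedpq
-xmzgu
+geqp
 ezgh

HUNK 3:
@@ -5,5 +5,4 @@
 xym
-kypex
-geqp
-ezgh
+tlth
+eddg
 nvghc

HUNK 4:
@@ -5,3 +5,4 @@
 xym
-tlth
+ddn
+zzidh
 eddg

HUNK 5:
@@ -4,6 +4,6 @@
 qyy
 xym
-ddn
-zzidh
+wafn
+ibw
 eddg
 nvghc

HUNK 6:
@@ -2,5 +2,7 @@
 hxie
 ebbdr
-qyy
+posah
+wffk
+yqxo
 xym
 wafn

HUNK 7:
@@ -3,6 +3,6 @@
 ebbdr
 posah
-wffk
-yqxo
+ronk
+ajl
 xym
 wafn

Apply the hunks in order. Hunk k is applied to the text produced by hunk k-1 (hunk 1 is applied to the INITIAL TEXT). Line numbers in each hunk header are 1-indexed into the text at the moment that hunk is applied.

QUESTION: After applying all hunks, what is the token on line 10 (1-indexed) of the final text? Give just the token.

Answer: eddg

Derivation:
Hunk 1: at line 4 remove [anj,feg] add [xym,kypex,luxt] -> 11 lines: mvkn hxie ebbdr qyy xym kypex luxt dedpq xmzgu ezgh nvghc
Hunk 2: at line 6 remove [luxt,dedpq,xmzgu] add [geqp] -> 9 lines: mvkn hxie ebbdr qyy xym kypex geqp ezgh nvghc
Hunk 3: at line 5 remove [kypex,geqp,ezgh] add [tlth,eddg] -> 8 lines: mvkn hxie ebbdr qyy xym tlth eddg nvghc
Hunk 4: at line 5 remove [tlth] add [ddn,zzidh] -> 9 lines: mvkn hxie ebbdr qyy xym ddn zzidh eddg nvghc
Hunk 5: at line 4 remove [ddn,zzidh] add [wafn,ibw] -> 9 lines: mvkn hxie ebbdr qyy xym wafn ibw eddg nvghc
Hunk 6: at line 2 remove [qyy] add [posah,wffk,yqxo] -> 11 lines: mvkn hxie ebbdr posah wffk yqxo xym wafn ibw eddg nvghc
Hunk 7: at line 3 remove [wffk,yqxo] add [ronk,ajl] -> 11 lines: mvkn hxie ebbdr posah ronk ajl xym wafn ibw eddg nvghc
Final line 10: eddg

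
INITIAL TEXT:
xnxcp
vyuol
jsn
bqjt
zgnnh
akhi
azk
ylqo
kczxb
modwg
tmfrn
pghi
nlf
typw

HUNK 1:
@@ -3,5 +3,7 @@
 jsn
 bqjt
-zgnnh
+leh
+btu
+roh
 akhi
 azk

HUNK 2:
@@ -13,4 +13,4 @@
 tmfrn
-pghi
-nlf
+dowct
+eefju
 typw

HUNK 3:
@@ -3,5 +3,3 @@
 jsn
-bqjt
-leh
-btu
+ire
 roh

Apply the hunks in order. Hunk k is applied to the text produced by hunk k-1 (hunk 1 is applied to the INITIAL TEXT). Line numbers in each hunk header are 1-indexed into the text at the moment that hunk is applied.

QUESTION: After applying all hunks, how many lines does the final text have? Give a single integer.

Hunk 1: at line 3 remove [zgnnh] add [leh,btu,roh] -> 16 lines: xnxcp vyuol jsn bqjt leh btu roh akhi azk ylqo kczxb modwg tmfrn pghi nlf typw
Hunk 2: at line 13 remove [pghi,nlf] add [dowct,eefju] -> 16 lines: xnxcp vyuol jsn bqjt leh btu roh akhi azk ylqo kczxb modwg tmfrn dowct eefju typw
Hunk 3: at line 3 remove [bqjt,leh,btu] add [ire] -> 14 lines: xnxcp vyuol jsn ire roh akhi azk ylqo kczxb modwg tmfrn dowct eefju typw
Final line count: 14

Answer: 14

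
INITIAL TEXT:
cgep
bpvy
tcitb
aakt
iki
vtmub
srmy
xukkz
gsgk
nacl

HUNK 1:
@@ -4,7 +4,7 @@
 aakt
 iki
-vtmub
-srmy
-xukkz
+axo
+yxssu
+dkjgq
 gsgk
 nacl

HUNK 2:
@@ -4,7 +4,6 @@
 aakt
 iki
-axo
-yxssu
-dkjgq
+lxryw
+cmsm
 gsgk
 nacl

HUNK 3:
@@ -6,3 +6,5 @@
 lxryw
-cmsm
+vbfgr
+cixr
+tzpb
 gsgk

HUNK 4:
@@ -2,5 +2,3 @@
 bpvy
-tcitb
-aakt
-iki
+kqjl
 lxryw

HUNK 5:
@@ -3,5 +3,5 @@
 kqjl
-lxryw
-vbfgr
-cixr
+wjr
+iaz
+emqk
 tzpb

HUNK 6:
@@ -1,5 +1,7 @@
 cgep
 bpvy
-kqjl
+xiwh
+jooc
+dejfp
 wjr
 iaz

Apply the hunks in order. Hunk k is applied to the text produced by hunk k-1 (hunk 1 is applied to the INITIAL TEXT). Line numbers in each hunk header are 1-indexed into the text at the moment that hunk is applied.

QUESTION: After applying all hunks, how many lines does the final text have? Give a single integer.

Answer: 11

Derivation:
Hunk 1: at line 4 remove [vtmub,srmy,xukkz] add [axo,yxssu,dkjgq] -> 10 lines: cgep bpvy tcitb aakt iki axo yxssu dkjgq gsgk nacl
Hunk 2: at line 4 remove [axo,yxssu,dkjgq] add [lxryw,cmsm] -> 9 lines: cgep bpvy tcitb aakt iki lxryw cmsm gsgk nacl
Hunk 3: at line 6 remove [cmsm] add [vbfgr,cixr,tzpb] -> 11 lines: cgep bpvy tcitb aakt iki lxryw vbfgr cixr tzpb gsgk nacl
Hunk 4: at line 2 remove [tcitb,aakt,iki] add [kqjl] -> 9 lines: cgep bpvy kqjl lxryw vbfgr cixr tzpb gsgk nacl
Hunk 5: at line 3 remove [lxryw,vbfgr,cixr] add [wjr,iaz,emqk] -> 9 lines: cgep bpvy kqjl wjr iaz emqk tzpb gsgk nacl
Hunk 6: at line 1 remove [kqjl] add [xiwh,jooc,dejfp] -> 11 lines: cgep bpvy xiwh jooc dejfp wjr iaz emqk tzpb gsgk nacl
Final line count: 11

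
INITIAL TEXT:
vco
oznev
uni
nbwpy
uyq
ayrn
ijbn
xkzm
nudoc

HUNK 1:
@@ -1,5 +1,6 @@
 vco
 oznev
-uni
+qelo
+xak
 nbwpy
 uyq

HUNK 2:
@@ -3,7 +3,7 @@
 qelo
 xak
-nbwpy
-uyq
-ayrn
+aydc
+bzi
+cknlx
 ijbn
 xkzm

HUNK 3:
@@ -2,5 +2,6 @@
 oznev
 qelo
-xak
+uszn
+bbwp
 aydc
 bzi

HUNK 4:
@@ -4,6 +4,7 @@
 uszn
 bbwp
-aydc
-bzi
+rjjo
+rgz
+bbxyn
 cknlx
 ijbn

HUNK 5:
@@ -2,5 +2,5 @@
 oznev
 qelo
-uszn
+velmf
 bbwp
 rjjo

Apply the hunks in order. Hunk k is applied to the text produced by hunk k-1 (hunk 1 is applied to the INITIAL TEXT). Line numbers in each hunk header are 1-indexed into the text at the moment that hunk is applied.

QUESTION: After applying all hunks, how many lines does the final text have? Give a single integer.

Hunk 1: at line 1 remove [uni] add [qelo,xak] -> 10 lines: vco oznev qelo xak nbwpy uyq ayrn ijbn xkzm nudoc
Hunk 2: at line 3 remove [nbwpy,uyq,ayrn] add [aydc,bzi,cknlx] -> 10 lines: vco oznev qelo xak aydc bzi cknlx ijbn xkzm nudoc
Hunk 3: at line 2 remove [xak] add [uszn,bbwp] -> 11 lines: vco oznev qelo uszn bbwp aydc bzi cknlx ijbn xkzm nudoc
Hunk 4: at line 4 remove [aydc,bzi] add [rjjo,rgz,bbxyn] -> 12 lines: vco oznev qelo uszn bbwp rjjo rgz bbxyn cknlx ijbn xkzm nudoc
Hunk 5: at line 2 remove [uszn] add [velmf] -> 12 lines: vco oznev qelo velmf bbwp rjjo rgz bbxyn cknlx ijbn xkzm nudoc
Final line count: 12

Answer: 12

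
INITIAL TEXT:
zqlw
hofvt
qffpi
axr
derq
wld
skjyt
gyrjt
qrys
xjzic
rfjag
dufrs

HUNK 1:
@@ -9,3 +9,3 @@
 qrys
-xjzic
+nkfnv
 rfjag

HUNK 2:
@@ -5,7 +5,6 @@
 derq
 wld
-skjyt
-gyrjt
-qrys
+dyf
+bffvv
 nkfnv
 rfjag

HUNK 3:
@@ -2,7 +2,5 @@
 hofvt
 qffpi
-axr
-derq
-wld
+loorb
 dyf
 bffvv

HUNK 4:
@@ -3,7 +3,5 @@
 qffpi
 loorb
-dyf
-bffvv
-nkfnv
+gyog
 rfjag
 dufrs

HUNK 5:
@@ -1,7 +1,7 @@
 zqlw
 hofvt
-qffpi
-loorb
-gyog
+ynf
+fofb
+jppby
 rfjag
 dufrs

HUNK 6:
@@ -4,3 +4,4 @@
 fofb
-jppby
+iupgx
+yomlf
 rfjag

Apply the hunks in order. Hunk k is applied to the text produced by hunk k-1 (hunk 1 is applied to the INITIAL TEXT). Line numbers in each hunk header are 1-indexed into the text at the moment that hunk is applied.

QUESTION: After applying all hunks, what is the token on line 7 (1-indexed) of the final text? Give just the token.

Answer: rfjag

Derivation:
Hunk 1: at line 9 remove [xjzic] add [nkfnv] -> 12 lines: zqlw hofvt qffpi axr derq wld skjyt gyrjt qrys nkfnv rfjag dufrs
Hunk 2: at line 5 remove [skjyt,gyrjt,qrys] add [dyf,bffvv] -> 11 lines: zqlw hofvt qffpi axr derq wld dyf bffvv nkfnv rfjag dufrs
Hunk 3: at line 2 remove [axr,derq,wld] add [loorb] -> 9 lines: zqlw hofvt qffpi loorb dyf bffvv nkfnv rfjag dufrs
Hunk 4: at line 3 remove [dyf,bffvv,nkfnv] add [gyog] -> 7 lines: zqlw hofvt qffpi loorb gyog rfjag dufrs
Hunk 5: at line 1 remove [qffpi,loorb,gyog] add [ynf,fofb,jppby] -> 7 lines: zqlw hofvt ynf fofb jppby rfjag dufrs
Hunk 6: at line 4 remove [jppby] add [iupgx,yomlf] -> 8 lines: zqlw hofvt ynf fofb iupgx yomlf rfjag dufrs
Final line 7: rfjag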